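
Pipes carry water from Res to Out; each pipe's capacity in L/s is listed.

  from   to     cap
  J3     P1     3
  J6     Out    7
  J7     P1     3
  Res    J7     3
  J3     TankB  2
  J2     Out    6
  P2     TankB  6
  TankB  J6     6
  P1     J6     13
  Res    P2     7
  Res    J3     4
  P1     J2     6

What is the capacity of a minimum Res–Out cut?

Augment Res→P2→TankB→J6→Out: bottleneck 6, flow now 6.
Augment Res→J3→P1→J6→Out: bottleneck 1, flow now 7.
Augment Res→J3→P1→J2→Out: bottleneck 2, flow now 9.
Augment Res→J7→P1→J2→Out: bottleneck 3, flow now 12.
No augmenting path remains; maximum flow = 12.
By max-flow min-cut, the minimum cut capacity equals the max flow.
In the residual graph, reachable from Res: {Res, P2, J3, TankB}.
Min-cut edges: Res→J7 (3), J3→P1 (3), TankB→J6 (6); capacity 3 + 3 + 6 = 12.

12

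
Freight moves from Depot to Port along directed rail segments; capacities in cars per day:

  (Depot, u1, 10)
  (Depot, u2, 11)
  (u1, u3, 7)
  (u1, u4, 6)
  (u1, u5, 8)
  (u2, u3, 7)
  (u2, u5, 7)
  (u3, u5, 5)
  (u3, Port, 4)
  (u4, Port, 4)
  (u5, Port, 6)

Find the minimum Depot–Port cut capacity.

Augment Depot→u1→u3→Port: bottleneck 4, flow now 4.
Augment Depot→u1→u4→Port: bottleneck 4, flow now 8.
Augment Depot→u1→u5→Port: bottleneck 2, flow now 10.
Augment Depot→u2→u5→Port: bottleneck 4, flow now 14.
No augmenting path remains; maximum flow = 14.
By max-flow min-cut, the minimum cut capacity equals the max flow.
In the residual graph, reachable from Depot: {Depot, u1, u2, u3, u4, u5}.
Min-cut edges: u3→Port (4), u4→Port (4), u5→Port (6); capacity 4 + 4 + 6 = 14.

14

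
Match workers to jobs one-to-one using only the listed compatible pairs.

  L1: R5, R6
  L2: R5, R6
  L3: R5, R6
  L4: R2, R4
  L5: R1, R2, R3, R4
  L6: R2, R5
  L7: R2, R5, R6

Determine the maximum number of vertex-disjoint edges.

5

Unit-capacity flow: source→left, listed edges, right→sink; max matching = max flow.
Augmenting path L1→R5 (+1); matched 1.
Augmenting path L2→R6 (+1); matched 2.
Augmenting path L4→R2 (+1); matched 3.
Augmenting path L5→R1 (+1); matched 4.
Augmenting path L6→R2→L4→R4 (+1); matched 5.
No augmenting path remains; maximum matching = 5.
König certificate: {L4, L5, R2, R5, R6} is a vertex cover of size 5 (every listed pair touches it), so no matching can be larger.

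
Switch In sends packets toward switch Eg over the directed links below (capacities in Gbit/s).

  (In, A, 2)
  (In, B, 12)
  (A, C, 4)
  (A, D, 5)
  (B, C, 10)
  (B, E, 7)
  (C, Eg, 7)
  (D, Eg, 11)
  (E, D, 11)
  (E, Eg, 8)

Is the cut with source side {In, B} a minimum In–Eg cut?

Given cut capacity: 2 + 10 + 7 = 19.
Augment In→A→C→Eg: bottleneck 2, flow now 2.
Augment In→B→C→Eg: bottleneck 5, flow now 7.
Augment In→B→E→Eg: bottleneck 7, flow now 14.
No augmenting path remains; maximum flow = 14.
In the residual graph, reachable from In: {In}.
Min-cut edges: In→A (2), In→B (12); capacity 2 + 12 = 14.
Cut capacity 19 exceeds the max flow 14, so it is not minimum.

No — its capacity is 19, but the minimum cut has capacity 14.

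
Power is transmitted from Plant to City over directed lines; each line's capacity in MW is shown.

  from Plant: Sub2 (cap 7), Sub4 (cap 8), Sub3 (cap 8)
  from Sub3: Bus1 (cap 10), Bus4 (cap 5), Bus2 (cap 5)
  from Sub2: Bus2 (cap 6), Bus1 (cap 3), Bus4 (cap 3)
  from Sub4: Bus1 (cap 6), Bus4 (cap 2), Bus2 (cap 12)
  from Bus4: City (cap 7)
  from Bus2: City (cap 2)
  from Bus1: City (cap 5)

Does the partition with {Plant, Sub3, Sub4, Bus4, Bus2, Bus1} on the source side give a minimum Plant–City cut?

Given cut capacity: 7 + 7 + 2 + 5 = 21.
Augment Plant→Sub3→Bus4→City: bottleneck 5, flow now 5.
Augment Plant→Sub3→Bus2→City: bottleneck 2, flow now 7.
Augment Plant→Sub3→Bus1→City: bottleneck 1, flow now 8.
Augment Plant→Sub2→Bus4→City: bottleneck 2, flow now 10.
Augment Plant→Sub2→Bus1→City: bottleneck 3, flow now 13.
Augment Plant→Sub4→Bus1→City: bottleneck 1, flow now 14.
No augmenting path remains; maximum flow = 14.
In the residual graph, reachable from Plant: {Plant, Sub3, Sub2, Sub4, Bus4, Bus2, Bus1}.
Min-cut edges: Bus4→City (7), Bus2→City (2), Bus1→City (5); capacity 7 + 2 + 5 = 14.
Cut capacity 21 exceeds the max flow 14, so it is not minimum.

No — its capacity is 21, but the minimum cut has capacity 14.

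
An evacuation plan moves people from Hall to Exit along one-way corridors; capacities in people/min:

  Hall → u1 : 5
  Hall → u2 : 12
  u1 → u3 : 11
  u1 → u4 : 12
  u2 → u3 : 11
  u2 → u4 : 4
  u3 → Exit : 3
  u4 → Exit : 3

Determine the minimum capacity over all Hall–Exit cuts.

6

Augment Hall→u1→u3→Exit: bottleneck 3, flow now 3.
Augment Hall→u1→u4→Exit: bottleneck 2, flow now 5.
Augment Hall→u2→u4→Exit: bottleneck 1, flow now 6.
No augmenting path remains; maximum flow = 6.
By max-flow min-cut, the minimum cut capacity equals the max flow.
In the residual graph, reachable from Hall: {Hall, u1, u2, u3, u4}.
Min-cut edges: u3→Exit (3), u4→Exit (3); capacity 3 + 3 = 6.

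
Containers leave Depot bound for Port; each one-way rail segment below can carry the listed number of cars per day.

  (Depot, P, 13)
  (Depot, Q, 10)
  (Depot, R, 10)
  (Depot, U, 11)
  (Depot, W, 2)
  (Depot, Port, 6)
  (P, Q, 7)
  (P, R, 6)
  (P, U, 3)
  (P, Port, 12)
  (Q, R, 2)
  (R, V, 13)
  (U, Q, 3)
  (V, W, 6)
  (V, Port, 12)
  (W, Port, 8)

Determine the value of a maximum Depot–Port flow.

Augment Depot→Port: bottleneck 6, flow now 6.
Augment Depot→P→Port: bottleneck 12, flow now 18.
Augment Depot→W→Port: bottleneck 2, flow now 20.
Augment Depot→R→V→Port: bottleneck 10, flow now 30.
Augment Depot→P→R→V→Port: bottleneck 1, flow now 31.
Augment Depot→Q→R→V→Port: bottleneck 1, flow now 32.
Augment Depot→Q→R→V→W→Port: bottleneck 1, flow now 33.
No augmenting path remains; maximum flow = 33.
In the residual graph, reachable from Depot: {Depot, Q, U}.
Min-cut edges: Depot→P (13), Depot→R (10), Depot→W (2), Depot→Port (6), Q→R (2); capacity 13 + 10 + 2 + 6 + 2 = 33.
This cut is saturated, so no flow can exceed 33.

33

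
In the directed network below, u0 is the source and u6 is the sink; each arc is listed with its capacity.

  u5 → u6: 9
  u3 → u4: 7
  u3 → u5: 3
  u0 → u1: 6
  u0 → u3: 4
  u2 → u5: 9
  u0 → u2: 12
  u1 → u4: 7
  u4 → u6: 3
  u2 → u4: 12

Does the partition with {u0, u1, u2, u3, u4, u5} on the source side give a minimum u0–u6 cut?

Yes — it is a minimum cut (capacity 12).

Given cut capacity: 3 + 9 = 12.
Augment u0→u1→u4→u6: bottleneck 3, flow now 3.
Augment u0→u2→u5→u6: bottleneck 9, flow now 12.
No augmenting path remains; maximum flow = 12.
Cut capacity 12 equals the max flow, so it is a minimum cut.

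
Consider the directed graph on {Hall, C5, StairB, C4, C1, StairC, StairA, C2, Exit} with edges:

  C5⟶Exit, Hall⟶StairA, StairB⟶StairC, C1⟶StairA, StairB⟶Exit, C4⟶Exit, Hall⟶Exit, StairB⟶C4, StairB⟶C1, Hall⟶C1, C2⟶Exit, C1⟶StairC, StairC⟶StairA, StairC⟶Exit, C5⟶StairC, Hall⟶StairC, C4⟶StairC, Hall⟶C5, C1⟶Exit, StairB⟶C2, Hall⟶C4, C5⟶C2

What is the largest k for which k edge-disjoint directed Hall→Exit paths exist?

5

Assign every edge capacity 1; by Menger, the answer equals the max flow.
Path Hall→Exit (+1); total 1.
Path Hall→C5→Exit (+1); total 2.
Path Hall→C4→Exit (+1); total 3.
Path Hall→C1→Exit (+1); total 4.
Path Hall→StairC→Exit (+1); total 5.
No residual Hall→Exit path; max flow = 5.
Certifying cut of size 5: {Hall→C1, Hall→C4, Hall→C5, Hall→Exit, Hall→StairC}.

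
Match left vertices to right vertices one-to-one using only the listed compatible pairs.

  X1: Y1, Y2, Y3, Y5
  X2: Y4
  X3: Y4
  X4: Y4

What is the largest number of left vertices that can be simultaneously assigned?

2

Unit-capacity flow: source→left, listed edges, right→sink; max matching = max flow.
Augmenting path X1→Y1 (+1); matched 1.
Augmenting path X2→Y4 (+1); matched 2.
No augmenting path remains; maximum matching = 2.
König certificate: {X1, Y4} is a vertex cover of size 2 (every listed pair touches it), so no matching can be larger.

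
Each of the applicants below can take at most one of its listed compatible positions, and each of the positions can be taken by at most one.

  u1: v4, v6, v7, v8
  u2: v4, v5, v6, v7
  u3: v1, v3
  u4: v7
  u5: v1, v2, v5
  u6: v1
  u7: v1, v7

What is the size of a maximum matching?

6

Unit-capacity flow: source→left, listed edges, right→sink; max matching = max flow.
Augmenting path u1→v4 (+1); matched 1.
Augmenting path u2→v5 (+1); matched 2.
Augmenting path u3→v1 (+1); matched 3.
Augmenting path u4→v7 (+1); matched 4.
Augmenting path u5→v2 (+1); matched 5.
Augmenting path u6→v1→u3→v3 (+1); matched 6.
No augmenting path remains; maximum matching = 6.
König certificate: {u1, u2, u3, u5, v1, v7} is a vertex cover of size 6 (every listed pair touches it), so no matching can be larger.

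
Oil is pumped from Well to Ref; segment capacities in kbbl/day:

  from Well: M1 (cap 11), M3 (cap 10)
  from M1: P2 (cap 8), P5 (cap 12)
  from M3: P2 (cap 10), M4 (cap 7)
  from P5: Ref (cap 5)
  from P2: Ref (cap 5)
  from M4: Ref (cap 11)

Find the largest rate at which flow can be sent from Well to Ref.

17

Augment Well→M1→P5→Ref: bottleneck 5, flow now 5.
Augment Well→M1→P2→Ref: bottleneck 5, flow now 10.
Augment Well→M3→M4→Ref: bottleneck 7, flow now 17.
No augmenting path remains; maximum flow = 17.
In the residual graph, reachable from Well: {Well, M1, M3, P5, P2}.
Min-cut edges: M3→M4 (7), P5→Ref (5), P2→Ref (5); capacity 7 + 5 + 5 = 17.
This cut is saturated, so no flow can exceed 17.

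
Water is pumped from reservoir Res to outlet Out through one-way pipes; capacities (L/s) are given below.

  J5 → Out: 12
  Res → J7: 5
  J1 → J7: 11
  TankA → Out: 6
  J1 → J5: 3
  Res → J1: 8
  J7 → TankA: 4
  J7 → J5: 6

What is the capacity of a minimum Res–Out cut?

13

Augment Res→J7→TankA→Out: bottleneck 4, flow now 4.
Augment Res→J7→J5→Out: bottleneck 1, flow now 5.
Augment Res→J1→J5→Out: bottleneck 3, flow now 8.
Augment Res→J1→J7→J5→Out: bottleneck 5, flow now 13.
No augmenting path remains; maximum flow = 13.
By max-flow min-cut, the minimum cut capacity equals the max flow.
In the residual graph, reachable from Res: {Res}.
Min-cut edges: Res→J7 (5), Res→J1 (8); capacity 5 + 8 = 13.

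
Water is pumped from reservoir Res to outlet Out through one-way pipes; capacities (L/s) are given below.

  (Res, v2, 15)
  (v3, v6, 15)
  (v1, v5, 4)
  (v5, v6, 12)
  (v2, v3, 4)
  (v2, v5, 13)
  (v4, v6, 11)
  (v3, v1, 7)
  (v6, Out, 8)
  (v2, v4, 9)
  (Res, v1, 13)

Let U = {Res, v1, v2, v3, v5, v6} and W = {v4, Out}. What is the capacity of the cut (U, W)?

Edges leaving {Res, v1, v2, v3, v5, v6}: v2→v4 (9), v6→Out (8).
Cut capacity = 9 + 8 = 17.

17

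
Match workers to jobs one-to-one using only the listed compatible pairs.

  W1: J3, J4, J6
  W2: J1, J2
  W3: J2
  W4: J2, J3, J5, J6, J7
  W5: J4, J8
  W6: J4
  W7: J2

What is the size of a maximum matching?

Unit-capacity flow: source→left, listed edges, right→sink; max matching = max flow.
Augmenting path W1→J3 (+1); matched 1.
Augmenting path W2→J1 (+1); matched 2.
Augmenting path W3→J2 (+1); matched 3.
Augmenting path W4→J5 (+1); matched 4.
Augmenting path W5→J4 (+1); matched 5.
Augmenting path W6→J4→W5→J8 (+1); matched 6.
No augmenting path remains; maximum matching = 6.
König certificate: {W1, W2, W4, W5, W6, J2} is a vertex cover of size 6 (every listed pair touches it), so no matching can be larger.

6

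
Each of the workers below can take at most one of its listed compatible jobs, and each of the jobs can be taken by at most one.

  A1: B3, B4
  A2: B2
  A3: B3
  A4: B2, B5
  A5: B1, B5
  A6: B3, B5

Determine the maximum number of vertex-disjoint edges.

5

Unit-capacity flow: source→left, listed edges, right→sink; max matching = max flow.
Augmenting path A1→B3 (+1); matched 1.
Augmenting path A2→B2 (+1); matched 2.
Augmenting path A4→B5 (+1); matched 3.
Augmenting path A5→B1 (+1); matched 4.
Augmenting path A3→B3→A1→B4 (+1); matched 5.
No augmenting path remains; maximum matching = 5.
König certificate: {A1, A5, B2, B3, B5} is a vertex cover of size 5 (every listed pair touches it), so no matching can be larger.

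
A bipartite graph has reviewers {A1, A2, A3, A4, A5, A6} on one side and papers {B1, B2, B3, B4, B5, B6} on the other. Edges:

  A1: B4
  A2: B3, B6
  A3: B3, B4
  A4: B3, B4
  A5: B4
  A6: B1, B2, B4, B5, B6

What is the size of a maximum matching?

4

Unit-capacity flow: source→left, listed edges, right→sink; max matching = max flow.
Augmenting path A1→B4 (+1); matched 1.
Augmenting path A2→B3 (+1); matched 2.
Augmenting path A6→B1 (+1); matched 3.
Augmenting path A3→B3→A2→B6 (+1); matched 4.
No augmenting path remains; maximum matching = 4.
König certificate: {A2, A6, B3, B4} is a vertex cover of size 4 (every listed pair touches it), so no matching can be larger.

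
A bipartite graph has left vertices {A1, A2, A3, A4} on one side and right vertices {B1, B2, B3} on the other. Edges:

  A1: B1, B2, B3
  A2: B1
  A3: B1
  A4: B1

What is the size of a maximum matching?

Unit-capacity flow: source→left, listed edges, right→sink; max matching = max flow.
Augmenting path A1→B1 (+1); matched 1.
Augmenting path A2→B1→A1→B2 (+1); matched 2.
No augmenting path remains; maximum matching = 2.
König certificate: {A1, B1} is a vertex cover of size 2 (every listed pair touches it), so no matching can be larger.

2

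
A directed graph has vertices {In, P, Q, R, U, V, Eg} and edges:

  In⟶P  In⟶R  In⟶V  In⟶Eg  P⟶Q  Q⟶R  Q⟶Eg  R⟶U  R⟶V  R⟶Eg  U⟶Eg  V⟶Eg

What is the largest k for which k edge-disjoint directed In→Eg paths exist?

4

Assign every edge capacity 1; by Menger, the answer equals the max flow.
Path In→Eg (+1); total 1.
Path In→R→Eg (+1); total 2.
Path In→V→Eg (+1); total 3.
Path In→P→Q→Eg (+1); total 4.
No residual In→Eg path; max flow = 4.
Certifying cut of size 4: {In→Eg, In→P, In→R, In→V}.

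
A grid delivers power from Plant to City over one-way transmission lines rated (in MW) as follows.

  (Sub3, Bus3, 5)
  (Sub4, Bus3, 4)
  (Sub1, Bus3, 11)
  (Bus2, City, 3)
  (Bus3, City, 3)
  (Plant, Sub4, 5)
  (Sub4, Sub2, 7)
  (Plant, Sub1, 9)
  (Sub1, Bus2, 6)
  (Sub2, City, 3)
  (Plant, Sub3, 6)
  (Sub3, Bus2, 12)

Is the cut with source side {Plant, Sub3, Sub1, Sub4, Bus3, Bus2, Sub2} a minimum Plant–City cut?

Yes — it is a minimum cut (capacity 9).

Given cut capacity: 3 + 3 + 3 = 9.
Augment Plant→Sub3→Bus3→City: bottleneck 3, flow now 3.
Augment Plant→Sub3→Bus2→City: bottleneck 3, flow now 6.
Augment Plant→Sub4→Sub2→City: bottleneck 3, flow now 9.
No augmenting path remains; maximum flow = 9.
Cut capacity 9 equals the max flow, so it is a minimum cut.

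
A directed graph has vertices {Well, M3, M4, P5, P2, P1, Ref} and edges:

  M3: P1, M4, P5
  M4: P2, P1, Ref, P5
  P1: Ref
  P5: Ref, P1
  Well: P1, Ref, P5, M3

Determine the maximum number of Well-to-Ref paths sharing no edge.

4

Assign every edge capacity 1; by Menger, the answer equals the max flow.
Path Well→Ref (+1); total 1.
Path Well→P5→Ref (+1); total 2.
Path Well→P1→Ref (+1); total 3.
Path Well→M3→M4→Ref (+1); total 4.
No residual Well→Ref path; max flow = 4.
Certifying cut of size 4: {Well→M3, Well→P1, Well→P5, Well→Ref}.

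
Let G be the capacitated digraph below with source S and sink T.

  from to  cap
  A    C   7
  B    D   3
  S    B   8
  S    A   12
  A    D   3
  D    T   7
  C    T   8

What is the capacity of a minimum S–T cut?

Augment S→A→C→T: bottleneck 7, flow now 7.
Augment S→A→D→T: bottleneck 3, flow now 10.
Augment S→B→D→T: bottleneck 3, flow now 13.
No augmenting path remains; maximum flow = 13.
By max-flow min-cut, the minimum cut capacity equals the max flow.
In the residual graph, reachable from S: {S, A, B}.
Min-cut edges: A→C (7), A→D (3), B→D (3); capacity 7 + 3 + 3 = 13.

13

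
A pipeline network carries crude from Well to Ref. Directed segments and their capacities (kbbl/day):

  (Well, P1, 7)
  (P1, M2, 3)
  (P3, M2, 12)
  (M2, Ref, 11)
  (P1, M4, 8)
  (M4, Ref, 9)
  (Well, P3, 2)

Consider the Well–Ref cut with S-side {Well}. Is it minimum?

Given cut capacity: 2 + 7 = 9.
Augment Well→P3→M2→Ref: bottleneck 2, flow now 2.
Augment Well→P1→M2→Ref: bottleneck 3, flow now 5.
Augment Well→P1→M4→Ref: bottleneck 4, flow now 9.
No augmenting path remains; maximum flow = 9.
Cut capacity 9 equals the max flow, so it is a minimum cut.

Yes — it is a minimum cut (capacity 9).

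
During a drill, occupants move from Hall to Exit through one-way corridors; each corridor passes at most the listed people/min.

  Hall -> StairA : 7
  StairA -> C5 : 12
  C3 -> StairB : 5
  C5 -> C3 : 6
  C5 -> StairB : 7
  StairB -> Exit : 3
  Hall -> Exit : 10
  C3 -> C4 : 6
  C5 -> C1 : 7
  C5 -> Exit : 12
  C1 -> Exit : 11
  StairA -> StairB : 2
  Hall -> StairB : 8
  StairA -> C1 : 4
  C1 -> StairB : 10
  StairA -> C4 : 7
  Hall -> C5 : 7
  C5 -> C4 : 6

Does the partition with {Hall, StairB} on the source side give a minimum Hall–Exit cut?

Yes — it is a minimum cut (capacity 27).

Given cut capacity: 7 + 7 + 10 + 3 = 27.
Augment Hall→Exit: bottleneck 10, flow now 10.
Augment Hall→C5→Exit: bottleneck 7, flow now 17.
Augment Hall→StairB→Exit: bottleneck 3, flow now 20.
Augment Hall→StairA→C5→Exit: bottleneck 5, flow now 25.
Augment Hall→StairA→C1→Exit: bottleneck 2, flow now 27.
No augmenting path remains; maximum flow = 27.
Cut capacity 27 equals the max flow, so it is a minimum cut.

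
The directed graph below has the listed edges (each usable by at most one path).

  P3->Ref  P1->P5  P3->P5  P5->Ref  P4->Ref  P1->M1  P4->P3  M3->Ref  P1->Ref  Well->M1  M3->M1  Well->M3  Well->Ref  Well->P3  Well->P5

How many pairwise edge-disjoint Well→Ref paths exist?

Assign every edge capacity 1; by Menger, the answer equals the max flow.
Path Well→Ref (+1); total 1.
Path Well→P3→Ref (+1); total 2.
Path Well→P5→Ref (+1); total 3.
Path Well→M3→Ref (+1); total 4.
No residual Well→Ref path; max flow = 4.
Certifying cut of size 4: {Well→M3, Well→P3, Well→P5, Well→Ref}.

4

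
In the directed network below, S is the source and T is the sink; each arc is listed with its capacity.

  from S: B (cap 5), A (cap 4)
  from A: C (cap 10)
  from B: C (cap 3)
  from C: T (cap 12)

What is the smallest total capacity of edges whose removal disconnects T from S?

7

Augment S→A→C→T: bottleneck 4, flow now 4.
Augment S→B→C→T: bottleneck 3, flow now 7.
No augmenting path remains; maximum flow = 7.
By max-flow min-cut, the minimum cut capacity equals the max flow.
In the residual graph, reachable from S: {S, B}.
Min-cut edges: S→A (4), B→C (3); capacity 4 + 3 = 7.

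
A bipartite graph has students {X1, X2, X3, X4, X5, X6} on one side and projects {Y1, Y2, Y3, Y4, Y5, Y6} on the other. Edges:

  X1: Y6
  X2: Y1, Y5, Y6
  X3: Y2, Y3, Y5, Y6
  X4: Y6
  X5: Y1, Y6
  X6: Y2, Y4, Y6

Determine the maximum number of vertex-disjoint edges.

5

Unit-capacity flow: source→left, listed edges, right→sink; max matching = max flow.
Augmenting path X1→Y6 (+1); matched 1.
Augmenting path X2→Y1 (+1); matched 2.
Augmenting path X3→Y2 (+1); matched 3.
Augmenting path X6→Y4 (+1); matched 4.
Augmenting path X5→Y1→X2→Y5 (+1); matched 5.
No augmenting path remains; maximum matching = 5.
König certificate: {X2, X3, X5, X6, Y6} is a vertex cover of size 5 (every listed pair touches it), so no matching can be larger.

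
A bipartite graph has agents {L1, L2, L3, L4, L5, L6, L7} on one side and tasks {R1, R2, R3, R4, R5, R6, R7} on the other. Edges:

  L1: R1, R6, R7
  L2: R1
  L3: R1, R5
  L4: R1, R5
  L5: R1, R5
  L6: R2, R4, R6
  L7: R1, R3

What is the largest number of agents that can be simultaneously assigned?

Unit-capacity flow: source→left, listed edges, right→sink; max matching = max flow.
Augmenting path L1→R1 (+1); matched 1.
Augmenting path L3→R5 (+1); matched 2.
Augmenting path L6→R2 (+1); matched 3.
Augmenting path L7→R3 (+1); matched 4.
Augmenting path L2→R1→L1→R6 (+1); matched 5.
No augmenting path remains; maximum matching = 5.
König certificate: {L1, L6, L7, R1, R5} is a vertex cover of size 5 (every listed pair touches it), so no matching can be larger.

5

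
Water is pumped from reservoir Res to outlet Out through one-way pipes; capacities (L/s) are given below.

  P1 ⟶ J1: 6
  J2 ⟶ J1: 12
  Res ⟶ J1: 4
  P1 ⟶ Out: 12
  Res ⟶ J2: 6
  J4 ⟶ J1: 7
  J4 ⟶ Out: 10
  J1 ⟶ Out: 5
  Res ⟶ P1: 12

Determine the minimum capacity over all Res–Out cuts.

Augment Res→P1→Out: bottleneck 12, flow now 12.
Augment Res→J1→Out: bottleneck 4, flow now 16.
Augment Res→J2→J1→Out: bottleneck 1, flow now 17.
No augmenting path remains; maximum flow = 17.
By max-flow min-cut, the minimum cut capacity equals the max flow.
In the residual graph, reachable from Res: {Res, J2, J1}.
Min-cut edges: Res→P1 (12), J1→Out (5); capacity 12 + 5 = 17.

17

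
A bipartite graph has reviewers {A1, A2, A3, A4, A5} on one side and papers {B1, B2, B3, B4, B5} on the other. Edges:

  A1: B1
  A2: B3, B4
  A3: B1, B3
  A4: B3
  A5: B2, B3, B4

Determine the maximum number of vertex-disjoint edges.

Unit-capacity flow: source→left, listed edges, right→sink; max matching = max flow.
Augmenting path A1→B1 (+1); matched 1.
Augmenting path A2→B3 (+1); matched 2.
Augmenting path A5→B2 (+1); matched 3.
Augmenting path A3→B3→A2→B4 (+1); matched 4.
No augmenting path remains; maximum matching = 4.
König certificate: {A2, A5, B1, B3} is a vertex cover of size 4 (every listed pair touches it), so no matching can be larger.

4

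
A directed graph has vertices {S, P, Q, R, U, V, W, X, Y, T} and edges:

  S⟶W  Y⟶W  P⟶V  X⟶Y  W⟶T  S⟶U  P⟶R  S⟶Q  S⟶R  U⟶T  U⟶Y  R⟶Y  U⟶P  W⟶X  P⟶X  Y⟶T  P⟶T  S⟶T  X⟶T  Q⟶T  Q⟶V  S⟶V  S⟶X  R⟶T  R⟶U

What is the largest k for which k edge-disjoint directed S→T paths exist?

6

Assign every edge capacity 1; by Menger, the answer equals the max flow.
Path S→T (+1); total 1.
Path S→Q→T (+1); total 2.
Path S→R→T (+1); total 3.
Path S→U→T (+1); total 4.
Path S→W→T (+1); total 5.
Path S→X→T (+1); total 6.
No residual S→T path; max flow = 6.
Certifying cut of size 6: {S→Q, S→R, S→T, S→U, S→W, S→X}.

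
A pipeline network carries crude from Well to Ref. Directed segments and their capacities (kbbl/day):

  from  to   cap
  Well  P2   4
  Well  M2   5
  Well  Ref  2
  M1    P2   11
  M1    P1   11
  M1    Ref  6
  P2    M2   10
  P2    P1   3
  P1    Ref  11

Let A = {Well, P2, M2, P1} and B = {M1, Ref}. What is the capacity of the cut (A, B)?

13

Edges leaving {Well, P2, M2, P1}: Well→Ref (2), P1→Ref (11).
Cut capacity = 2 + 11 = 13.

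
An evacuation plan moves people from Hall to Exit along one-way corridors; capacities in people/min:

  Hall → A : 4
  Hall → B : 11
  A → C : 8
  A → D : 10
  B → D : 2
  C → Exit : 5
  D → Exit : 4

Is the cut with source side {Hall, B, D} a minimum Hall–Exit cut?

No — its capacity is 8, but the minimum cut has capacity 6.

Given cut capacity: 4 + 4 = 8.
Augment Hall→A→C→Exit: bottleneck 4, flow now 4.
Augment Hall→B→D→Exit: bottleneck 2, flow now 6.
No augmenting path remains; maximum flow = 6.
In the residual graph, reachable from Hall: {Hall, B}.
Min-cut edges: Hall→A (4), B→D (2); capacity 4 + 2 = 6.
Cut capacity 8 exceeds the max flow 6, so it is not minimum.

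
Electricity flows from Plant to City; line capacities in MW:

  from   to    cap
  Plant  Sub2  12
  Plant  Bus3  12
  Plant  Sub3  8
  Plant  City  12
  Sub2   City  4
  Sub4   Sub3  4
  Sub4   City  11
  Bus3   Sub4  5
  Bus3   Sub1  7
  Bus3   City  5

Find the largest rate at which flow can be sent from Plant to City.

Augment Plant→City: bottleneck 12, flow now 12.
Augment Plant→Sub2→City: bottleneck 4, flow now 16.
Augment Plant→Bus3→City: bottleneck 5, flow now 21.
Augment Plant→Bus3→Sub4→City: bottleneck 5, flow now 26.
No augmenting path remains; maximum flow = 26.
In the residual graph, reachable from Plant: {Plant, Sub2, Bus3, Sub3, Sub1}.
Min-cut edges: Plant→City (12), Sub2→City (4), Bus3→Sub4 (5), Bus3→City (5); capacity 12 + 4 + 5 + 5 = 26.
This cut is saturated, so no flow can exceed 26.

26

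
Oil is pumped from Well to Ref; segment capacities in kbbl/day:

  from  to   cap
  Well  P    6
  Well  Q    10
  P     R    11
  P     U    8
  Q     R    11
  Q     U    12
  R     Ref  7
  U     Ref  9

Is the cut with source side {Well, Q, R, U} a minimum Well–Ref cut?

Given cut capacity: 6 + 7 + 9 = 22.
Augment Well→P→R→Ref: bottleneck 6, flow now 6.
Augment Well→Q→R→Ref: bottleneck 1, flow now 7.
Augment Well→Q→U→Ref: bottleneck 9, flow now 16.
No augmenting path remains; maximum flow = 16.
In the residual graph, reachable from Well: {Well}.
Min-cut edges: Well→P (6), Well→Q (10); capacity 6 + 10 = 16.
Cut capacity 22 exceeds the max flow 16, so it is not minimum.

No — its capacity is 22, but the minimum cut has capacity 16.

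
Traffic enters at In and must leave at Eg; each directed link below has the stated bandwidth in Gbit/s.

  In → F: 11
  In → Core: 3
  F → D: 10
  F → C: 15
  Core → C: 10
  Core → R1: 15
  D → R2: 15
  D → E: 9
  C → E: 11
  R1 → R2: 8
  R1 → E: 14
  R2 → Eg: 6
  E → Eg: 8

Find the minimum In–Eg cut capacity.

Augment In→F→D→R2→Eg: bottleneck 6, flow now 6.
Augment In→F→D→E→Eg: bottleneck 4, flow now 10.
Augment In→F→C→E→Eg: bottleneck 1, flow now 11.
Augment In→Core→C→E→Eg: bottleneck 3, flow now 14.
No augmenting path remains; maximum flow = 14.
By max-flow min-cut, the minimum cut capacity equals the max flow.
In the residual graph, reachable from In: {In}.
Min-cut edges: In→F (11), In→Core (3); capacity 11 + 3 = 14.

14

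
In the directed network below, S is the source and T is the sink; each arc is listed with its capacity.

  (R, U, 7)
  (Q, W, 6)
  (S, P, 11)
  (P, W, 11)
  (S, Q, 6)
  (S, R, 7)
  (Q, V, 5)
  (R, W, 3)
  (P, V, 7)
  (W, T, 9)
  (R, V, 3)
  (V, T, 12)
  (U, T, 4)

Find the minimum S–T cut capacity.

Augment S→P→V→T: bottleneck 7, flow now 7.
Augment S→P→W→T: bottleneck 4, flow now 11.
Augment S→Q→V→T: bottleneck 5, flow now 16.
Augment S→Q→W→T: bottleneck 1, flow now 17.
Augment S→R→U→T: bottleneck 4, flow now 21.
Augment S→R→W→T: bottleneck 3, flow now 24.
No augmenting path remains; maximum flow = 24.
By max-flow min-cut, the minimum cut capacity equals the max flow.
In the residual graph, reachable from S: {S}.
Min-cut edges: S→P (11), S→Q (6), S→R (7); capacity 11 + 6 + 7 = 24.

24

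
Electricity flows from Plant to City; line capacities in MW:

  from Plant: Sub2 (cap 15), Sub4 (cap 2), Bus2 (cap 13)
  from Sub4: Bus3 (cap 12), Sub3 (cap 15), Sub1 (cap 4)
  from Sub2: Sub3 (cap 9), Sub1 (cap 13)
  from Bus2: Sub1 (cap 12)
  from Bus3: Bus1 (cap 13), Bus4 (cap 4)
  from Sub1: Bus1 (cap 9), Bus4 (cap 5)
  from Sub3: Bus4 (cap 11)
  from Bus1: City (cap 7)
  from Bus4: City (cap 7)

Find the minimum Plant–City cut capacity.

14

Augment Plant→Sub4→Bus3→Bus1→City: bottleneck 2, flow now 2.
Augment Plant→Sub2→Sub1→Bus1→City: bottleneck 5, flow now 7.
Augment Plant→Sub2→Sub1→Bus4→City: bottleneck 5, flow now 12.
Augment Plant→Sub2→Sub3→Bus4→City: bottleneck 2, flow now 14.
No augmenting path remains; maximum flow = 14.
By max-flow min-cut, the minimum cut capacity equals the max flow.
In the residual graph, reachable from Plant: {Plant, Sub4, Sub2, Bus2, Bus3, Sub1, Sub3, Bus1, Bus4}.
Min-cut edges: Bus1→City (7), Bus4→City (7); capacity 7 + 7 = 14.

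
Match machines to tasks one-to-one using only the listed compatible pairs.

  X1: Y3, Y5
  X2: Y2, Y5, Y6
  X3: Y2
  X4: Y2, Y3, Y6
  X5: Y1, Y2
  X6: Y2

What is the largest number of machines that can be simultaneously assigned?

5

Unit-capacity flow: source→left, listed edges, right→sink; max matching = max flow.
Augmenting path X1→Y3 (+1); matched 1.
Augmenting path X2→Y2 (+1); matched 2.
Augmenting path X4→Y6 (+1); matched 3.
Augmenting path X5→Y1 (+1); matched 4.
Augmenting path X3→Y2→X2→Y5 (+1); matched 5.
No augmenting path remains; maximum matching = 5.
König certificate: {X1, X2, X4, X5, Y2} is a vertex cover of size 5 (every listed pair touches it), so no matching can be larger.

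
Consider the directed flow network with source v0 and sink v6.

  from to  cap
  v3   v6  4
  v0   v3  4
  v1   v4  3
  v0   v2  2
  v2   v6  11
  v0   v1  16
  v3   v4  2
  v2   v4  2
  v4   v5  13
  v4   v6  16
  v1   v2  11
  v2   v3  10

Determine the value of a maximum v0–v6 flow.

20

Augment v0→v2→v6: bottleneck 2, flow now 2.
Augment v0→v3→v6: bottleneck 4, flow now 6.
Augment v0→v1→v2→v6: bottleneck 9, flow now 15.
Augment v0→v1→v4→v6: bottleneck 3, flow now 18.
Augment v0→v1→v2→v4→v6: bottleneck 2, flow now 20.
No augmenting path remains; maximum flow = 20.
In the residual graph, reachable from v0: {v0, v1}.
Min-cut edges: v0→v2 (2), v0→v3 (4), v1→v2 (11), v1→v4 (3); capacity 2 + 4 + 11 + 3 = 20.
This cut is saturated, so no flow can exceed 20.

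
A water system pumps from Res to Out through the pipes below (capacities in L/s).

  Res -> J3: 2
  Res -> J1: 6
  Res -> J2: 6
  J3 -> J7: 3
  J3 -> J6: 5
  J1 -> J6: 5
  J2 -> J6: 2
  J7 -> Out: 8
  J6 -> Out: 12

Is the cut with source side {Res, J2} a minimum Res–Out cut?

No — its capacity is 10, but the minimum cut has capacity 9.

Given cut capacity: 2 + 6 + 2 = 10.
Augment Res→J3→J7→Out: bottleneck 2, flow now 2.
Augment Res→J1→J6→Out: bottleneck 5, flow now 7.
Augment Res→J2→J6→Out: bottleneck 2, flow now 9.
No augmenting path remains; maximum flow = 9.
In the residual graph, reachable from Res: {Res, J1, J2}.
Min-cut edges: Res→J3 (2), J1→J6 (5), J2→J6 (2); capacity 2 + 5 + 2 = 9.
Cut capacity 10 exceeds the max flow 9, so it is not minimum.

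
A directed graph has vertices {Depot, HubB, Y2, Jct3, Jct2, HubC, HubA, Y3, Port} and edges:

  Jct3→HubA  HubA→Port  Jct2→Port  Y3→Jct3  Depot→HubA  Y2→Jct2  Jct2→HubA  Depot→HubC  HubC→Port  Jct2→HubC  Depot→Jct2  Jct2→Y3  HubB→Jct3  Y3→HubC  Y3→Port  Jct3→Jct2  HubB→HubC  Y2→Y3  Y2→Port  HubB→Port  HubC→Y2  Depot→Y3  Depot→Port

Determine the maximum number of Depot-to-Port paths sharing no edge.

5

Assign every edge capacity 1; by Menger, the answer equals the max flow.
Path Depot→Port (+1); total 1.
Path Depot→Jct2→Port (+1); total 2.
Path Depot→HubC→Port (+1); total 3.
Path Depot→HubA→Port (+1); total 4.
Path Depot→Y3→Port (+1); total 5.
No residual Depot→Port path; max flow = 5.
Certifying cut of size 5: {Depot→HubA, Depot→HubC, Depot→Jct2, Depot→Port, Depot→Y3}.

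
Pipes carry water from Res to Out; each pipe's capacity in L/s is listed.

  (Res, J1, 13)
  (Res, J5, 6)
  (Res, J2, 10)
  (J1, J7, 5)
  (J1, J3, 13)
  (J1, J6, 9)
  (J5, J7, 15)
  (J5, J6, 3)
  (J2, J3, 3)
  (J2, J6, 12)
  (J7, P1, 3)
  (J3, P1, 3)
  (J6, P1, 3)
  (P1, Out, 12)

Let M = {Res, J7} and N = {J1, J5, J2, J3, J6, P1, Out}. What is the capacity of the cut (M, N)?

32

Edges leaving {Res, J7}: Res→J1 (13), Res→J5 (6), Res→J2 (10), J7→P1 (3).
Cut capacity = 13 + 6 + 10 + 3 = 32.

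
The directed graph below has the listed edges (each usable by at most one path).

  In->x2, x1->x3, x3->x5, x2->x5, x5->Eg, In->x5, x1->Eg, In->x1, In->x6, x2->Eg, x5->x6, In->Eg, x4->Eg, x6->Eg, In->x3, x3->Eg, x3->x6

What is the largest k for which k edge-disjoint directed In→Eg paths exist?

Assign every edge capacity 1; by Menger, the answer equals the max flow.
Path In→Eg (+1); total 1.
Path In→x1→Eg (+1); total 2.
Path In→x2→Eg (+1); total 3.
Path In→x3→Eg (+1); total 4.
Path In→x5→Eg (+1); total 5.
Path In→x6→Eg (+1); total 6.
No residual In→Eg path; max flow = 6.
Certifying cut of size 6: {In→Eg, In→x1, In→x2, In→x3, In→x5, In→x6}.

6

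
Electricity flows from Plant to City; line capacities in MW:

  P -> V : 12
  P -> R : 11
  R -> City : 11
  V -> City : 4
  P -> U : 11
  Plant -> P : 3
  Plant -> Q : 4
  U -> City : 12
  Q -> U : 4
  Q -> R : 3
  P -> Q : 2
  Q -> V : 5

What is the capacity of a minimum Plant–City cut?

7

Augment Plant→P→R→City: bottleneck 3, flow now 3.
Augment Plant→Q→R→City: bottleneck 3, flow now 6.
Augment Plant→Q→U→City: bottleneck 1, flow now 7.
No augmenting path remains; maximum flow = 7.
By max-flow min-cut, the minimum cut capacity equals the max flow.
In the residual graph, reachable from Plant: {Plant}.
Min-cut edges: Plant→P (3), Plant→Q (4); capacity 3 + 4 = 7.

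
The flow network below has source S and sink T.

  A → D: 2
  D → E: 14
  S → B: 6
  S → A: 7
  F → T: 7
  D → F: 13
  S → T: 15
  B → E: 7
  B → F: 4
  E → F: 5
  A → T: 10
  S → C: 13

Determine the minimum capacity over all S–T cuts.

28

Augment S→T: bottleneck 15, flow now 15.
Augment S→A→T: bottleneck 7, flow now 22.
Augment S→B→F→T: bottleneck 4, flow now 26.
Augment S→B→E→F→T: bottleneck 2, flow now 28.
No augmenting path remains; maximum flow = 28.
By max-flow min-cut, the minimum cut capacity equals the max flow.
In the residual graph, reachable from S: {S, C}.
Min-cut edges: S→A (7), S→B (6), S→T (15); capacity 7 + 6 + 15 = 28.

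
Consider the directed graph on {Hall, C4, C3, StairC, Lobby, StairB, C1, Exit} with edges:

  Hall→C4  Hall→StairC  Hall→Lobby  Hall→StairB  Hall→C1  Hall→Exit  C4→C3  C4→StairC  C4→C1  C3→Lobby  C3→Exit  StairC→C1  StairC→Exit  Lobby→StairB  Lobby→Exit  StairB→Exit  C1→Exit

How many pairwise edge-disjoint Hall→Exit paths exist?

6

Assign every edge capacity 1; by Menger, the answer equals the max flow.
Path Hall→Exit (+1); total 1.
Path Hall→StairC→Exit (+1); total 2.
Path Hall→Lobby→Exit (+1); total 3.
Path Hall→StairB→Exit (+1); total 4.
Path Hall→C1→Exit (+1); total 5.
Path Hall→C4→C3→Exit (+1); total 6.
No residual Hall→Exit path; max flow = 6.
Certifying cut of size 6: {Hall→C1, Hall→C4, Hall→Exit, Hall→Lobby, Hall→StairB, Hall→StairC}.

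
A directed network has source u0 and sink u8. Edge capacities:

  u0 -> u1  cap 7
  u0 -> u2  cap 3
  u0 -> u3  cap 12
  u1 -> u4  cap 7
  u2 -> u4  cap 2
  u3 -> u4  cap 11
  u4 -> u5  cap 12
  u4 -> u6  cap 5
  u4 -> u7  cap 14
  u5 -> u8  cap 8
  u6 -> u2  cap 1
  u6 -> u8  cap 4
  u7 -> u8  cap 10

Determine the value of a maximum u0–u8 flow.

20

Augment u0→u1→u4→u5→u8: bottleneck 7, flow now 7.
Augment u0→u2→u4→u5→u8: bottleneck 1, flow now 8.
Augment u0→u2→u4→u6→u8: bottleneck 1, flow now 9.
Augment u0→u3→u4→u6→u8: bottleneck 3, flow now 12.
Augment u0→u3→u4→u7→u8: bottleneck 8, flow now 20.
No augmenting path remains; maximum flow = 20.
In the residual graph, reachable from u0: {u0, u2, u3}.
Min-cut edges: u0→u1 (7), u2→u4 (2), u3→u4 (11); capacity 7 + 2 + 11 = 20.
This cut is saturated, so no flow can exceed 20.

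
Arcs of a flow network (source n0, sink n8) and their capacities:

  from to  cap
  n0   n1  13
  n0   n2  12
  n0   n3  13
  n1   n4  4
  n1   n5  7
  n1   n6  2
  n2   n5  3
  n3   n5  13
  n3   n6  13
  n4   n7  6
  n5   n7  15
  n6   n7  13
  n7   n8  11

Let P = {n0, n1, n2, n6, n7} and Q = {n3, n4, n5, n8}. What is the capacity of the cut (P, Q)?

38

Edges leaving {n0, n1, n2, n6, n7}: n0→n3 (13), n1→n4 (4), n1→n5 (7), n2→n5 (3), n7→n8 (11).
Cut capacity = 13 + 4 + 7 + 3 + 11 = 38.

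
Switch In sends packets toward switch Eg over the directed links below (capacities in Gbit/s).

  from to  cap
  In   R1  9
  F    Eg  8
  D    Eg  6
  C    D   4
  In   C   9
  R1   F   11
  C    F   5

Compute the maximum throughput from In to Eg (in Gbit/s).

12

Augment In→C→F→Eg: bottleneck 5, flow now 5.
Augment In→C→D→Eg: bottleneck 4, flow now 9.
Augment In→R1→F→Eg: bottleneck 3, flow now 12.
No augmenting path remains; maximum flow = 12.
In the residual graph, reachable from In: {In, C, R1, F}.
Min-cut edges: C→D (4), F→Eg (8); capacity 4 + 8 = 12.
This cut is saturated, so no flow can exceed 12.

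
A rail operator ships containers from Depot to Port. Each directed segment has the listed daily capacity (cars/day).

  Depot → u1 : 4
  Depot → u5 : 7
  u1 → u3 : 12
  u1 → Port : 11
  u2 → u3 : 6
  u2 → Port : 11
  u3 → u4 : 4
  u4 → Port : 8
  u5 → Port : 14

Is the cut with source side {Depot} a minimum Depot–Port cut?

Yes — it is a minimum cut (capacity 11).

Given cut capacity: 4 + 7 = 11.
Augment Depot→u1→Port: bottleneck 4, flow now 4.
Augment Depot→u5→Port: bottleneck 7, flow now 11.
No augmenting path remains; maximum flow = 11.
Cut capacity 11 equals the max flow, so it is a minimum cut.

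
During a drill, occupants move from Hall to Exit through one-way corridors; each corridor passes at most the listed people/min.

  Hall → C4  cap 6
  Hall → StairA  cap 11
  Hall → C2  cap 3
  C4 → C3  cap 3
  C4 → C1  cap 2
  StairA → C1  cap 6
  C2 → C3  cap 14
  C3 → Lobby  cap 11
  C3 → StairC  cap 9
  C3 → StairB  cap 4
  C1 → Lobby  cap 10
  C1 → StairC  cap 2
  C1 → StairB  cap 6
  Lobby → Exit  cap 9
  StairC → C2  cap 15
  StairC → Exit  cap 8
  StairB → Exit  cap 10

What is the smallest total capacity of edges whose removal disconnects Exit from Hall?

Augment Hall→C4→C3→Lobby→Exit: bottleneck 3, flow now 3.
Augment Hall→C4→C1→Lobby→Exit: bottleneck 2, flow now 5.
Augment Hall→StairA→C1→Lobby→Exit: bottleneck 4, flow now 9.
Augment Hall→StairA→C1→StairC→Exit: bottleneck 2, flow now 11.
Augment Hall→C2→C3→StairC→Exit: bottleneck 3, flow now 14.
No augmenting path remains; maximum flow = 14.
By max-flow min-cut, the minimum cut capacity equals the max flow.
In the residual graph, reachable from Hall: {Hall, C4, StairA}.
Min-cut edges: Hall→C2 (3), C4→C3 (3), C4→C1 (2), StairA→C1 (6); capacity 3 + 3 + 2 + 6 = 14.

14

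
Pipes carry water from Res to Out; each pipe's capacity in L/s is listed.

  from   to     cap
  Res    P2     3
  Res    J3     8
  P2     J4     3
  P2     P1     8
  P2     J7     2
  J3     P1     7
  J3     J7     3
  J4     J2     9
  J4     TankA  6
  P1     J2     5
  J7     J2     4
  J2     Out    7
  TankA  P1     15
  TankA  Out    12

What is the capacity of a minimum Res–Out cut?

Augment Res→P2→J4→J2→Out: bottleneck 3, flow now 3.
Augment Res→J3→P1→J2→Out: bottleneck 4, flow now 7.
Augment Res→J3→P1→J2→J4→TankA→Out: bottleneck 1, flow now 8. (uses reverse residual edge)
Augment Res→J3→J7→J2→J4→TankA→Out: bottleneck 2, flow now 10. (uses reverse residual edge)
No augmenting path remains; maximum flow = 10.
By max-flow min-cut, the minimum cut capacity equals the max flow.
In the residual graph, reachable from Res: {Res, J3, P1, J7, J2}.
Min-cut edges: Res→P2 (3), J2→Out (7); capacity 3 + 7 = 10.

10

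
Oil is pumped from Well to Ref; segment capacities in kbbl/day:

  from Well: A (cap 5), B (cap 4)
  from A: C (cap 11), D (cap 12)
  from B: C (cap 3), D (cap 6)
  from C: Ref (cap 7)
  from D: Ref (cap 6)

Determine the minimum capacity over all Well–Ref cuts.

Augment Well→A→C→Ref: bottleneck 5, flow now 5.
Augment Well→B→C→Ref: bottleneck 2, flow now 7.
Augment Well→B→D→Ref: bottleneck 2, flow now 9.
No augmenting path remains; maximum flow = 9.
By max-flow min-cut, the minimum cut capacity equals the max flow.
In the residual graph, reachable from Well: {Well}.
Min-cut edges: Well→A (5), Well→B (4); capacity 5 + 4 = 9.

9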